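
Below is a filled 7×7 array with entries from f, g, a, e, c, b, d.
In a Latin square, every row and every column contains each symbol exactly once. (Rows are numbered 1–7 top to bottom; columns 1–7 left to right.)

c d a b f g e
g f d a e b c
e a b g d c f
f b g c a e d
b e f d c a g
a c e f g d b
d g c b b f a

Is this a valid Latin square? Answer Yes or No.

Column 4 contains b twice (at rows 1 and 7), so it is not a permutation.

No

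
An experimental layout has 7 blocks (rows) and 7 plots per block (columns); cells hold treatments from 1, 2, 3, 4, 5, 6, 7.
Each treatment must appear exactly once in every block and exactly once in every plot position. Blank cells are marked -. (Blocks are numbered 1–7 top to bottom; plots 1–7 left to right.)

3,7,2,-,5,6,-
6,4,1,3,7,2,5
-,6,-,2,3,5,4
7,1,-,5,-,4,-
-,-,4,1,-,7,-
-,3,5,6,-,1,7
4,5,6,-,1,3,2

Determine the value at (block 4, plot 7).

6

Block 1, plot 4: block 1 has {2, 3, 5, 6, 7} and plot 4 has {1, 2, 3, 5, 6}, leaving only 4.
Block 1, plot 7: block 1 has {2, 3, 4, 5, 6, 7} and plot 7 has {2, 4, 5, 7}, leaving only 1.
Block 3, plot 1: block 3 has {2, 3, 4, 5, 6} and plot 1 has {3, 4, 6, 7}, leaving only 1.
Block 3, plot 3: block 3 has {1, 2, 3, 4, 5, 6} and plot 3 has {1, 2, 4, 5, 6}, leaving only 7.
Block 4, plot 3: block 4 has {1, 4, 5, 7} and plot 3 has {1, 2, 4, 5, 6, 7}, leaving only 3.
Block 4 already has {1, 3, 4, 5, 7} and plot 7 already has {1, 2, 4, 5, 7}, so block 4, plot 7 must be 6.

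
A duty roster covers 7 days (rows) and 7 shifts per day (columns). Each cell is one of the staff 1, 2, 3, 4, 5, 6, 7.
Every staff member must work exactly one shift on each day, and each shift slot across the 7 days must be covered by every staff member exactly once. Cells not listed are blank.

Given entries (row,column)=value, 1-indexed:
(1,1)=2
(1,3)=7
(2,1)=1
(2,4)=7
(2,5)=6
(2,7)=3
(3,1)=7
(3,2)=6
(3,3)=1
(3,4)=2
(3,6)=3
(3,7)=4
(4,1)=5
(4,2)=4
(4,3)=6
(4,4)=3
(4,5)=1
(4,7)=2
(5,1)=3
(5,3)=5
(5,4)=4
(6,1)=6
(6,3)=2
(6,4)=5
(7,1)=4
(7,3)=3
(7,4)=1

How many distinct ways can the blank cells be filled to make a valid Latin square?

12

Day 1, shift 2: eliminating its day and shift leaves {1, 3, 5}.
Day 1, shift 4: eliminating its day and shift leaves {6}.
Day 1, shift 5: eliminating its day and shift leaves {3, 4, 5}.
Day 1, shift 6: eliminating its day and shift leaves {1, 4, 5, 6}.
Day 1, shift 7: eliminating its day and shift leaves {1, 5, 6}.
Day 2, shift 2: eliminating its day and shift leaves {2, 5}.
Day 2, shift 3: eliminating its day and shift leaves {4}.
Day 2, shift 6: eliminating its day and shift leaves {2, 4, 5}.
Day 3, shift 5: eliminating its day and shift leaves {5}.
Day 4, shift 6: eliminating its day and shift leaves {7}.
Day 5, shift 2: eliminating its day and shift leaves {1, 2, 7}.
Day 5, shift 5: eliminating its day and shift leaves {2, 7}.
Day 5, shift 6: eliminating its day and shift leaves {1, 2, 6, 7}.
Day 5, shift 7: eliminating its day and shift leaves {1, 6, 7}.
Day 6, shift 2: eliminating its day and shift leaves {1, 3, 7}.
Day 6, shift 5: eliminating its day and shift leaves {3, 4, 7}.
Day 6, shift 6: eliminating its day and shift leaves {1, 4, 7}.
Day 6, shift 7: eliminating its day and shift leaves {1, 7}.
Day 7, shift 2: eliminating its day and shift leaves {2, 5, 7}.
Day 7, shift 5: eliminating its day and shift leaves {2, 5, 7}.
Day 7, shift 6: eliminating its day and shift leaves {2, 5, 6, 7}.
Day 7, shift 7: eliminating its day and shift leaves {5, 6, 7}.
Enumerating the assignments across these blanks that avoid any day or shift repeat gives 12 completions.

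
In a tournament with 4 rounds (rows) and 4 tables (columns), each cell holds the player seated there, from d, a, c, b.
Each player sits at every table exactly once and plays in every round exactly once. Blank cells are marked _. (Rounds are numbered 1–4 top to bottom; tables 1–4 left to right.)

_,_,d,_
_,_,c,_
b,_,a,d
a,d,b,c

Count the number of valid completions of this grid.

Round 1, table 1: eliminating its round and table leaves {c}.
Round 1, table 2: eliminating its round and table leaves {a, c, b}.
Round 1, table 4: eliminating its round and table leaves {a, b}.
Round 2, table 1: eliminating its round and table leaves {d}.
Round 2, table 2: eliminating its round and table leaves {a, b}.
Round 2, table 4: eliminating its round and table leaves {a, b}.
Round 3, table 2: eliminating its round and table leaves {c}.
Enumerating the assignments across these blanks that avoid any round or table repeat gives 2 completions.

2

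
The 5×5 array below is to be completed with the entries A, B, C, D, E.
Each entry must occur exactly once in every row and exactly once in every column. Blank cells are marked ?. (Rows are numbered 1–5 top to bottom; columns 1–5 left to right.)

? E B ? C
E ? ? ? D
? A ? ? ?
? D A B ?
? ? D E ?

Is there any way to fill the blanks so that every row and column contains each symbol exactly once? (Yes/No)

No row or column among the givens repeats a symbol, and propagating forced cells runs into no contradiction.
One valid completion exists (for instance, A E B D C / E B C A D / D A E C B / C D A B E / B C D E A).

Yes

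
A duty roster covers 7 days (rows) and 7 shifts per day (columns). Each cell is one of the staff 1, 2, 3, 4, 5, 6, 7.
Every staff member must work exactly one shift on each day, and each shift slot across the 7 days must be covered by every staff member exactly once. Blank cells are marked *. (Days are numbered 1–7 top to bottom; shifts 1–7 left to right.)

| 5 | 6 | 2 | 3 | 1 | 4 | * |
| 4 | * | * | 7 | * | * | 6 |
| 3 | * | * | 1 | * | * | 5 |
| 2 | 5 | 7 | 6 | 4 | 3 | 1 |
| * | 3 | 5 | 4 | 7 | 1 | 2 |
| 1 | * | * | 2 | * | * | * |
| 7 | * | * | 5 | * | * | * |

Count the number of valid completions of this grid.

Day 1, shift 7: eliminating its day and shift leaves {7}.
Day 2, shift 2: eliminating its day and shift leaves {1, 2}.
Day 2, shift 3: eliminating its day and shift leaves {1, 3}.
Day 2, shift 5: eliminating its day and shift leaves {2, 3, 5}.
Day 2, shift 6: eliminating its day and shift leaves {2, 5}.
Day 3, shift 2: eliminating its day and shift leaves {2, 4, 7}.
Day 3, shift 3: eliminating its day and shift leaves {4, 6}.
Day 3, shift 5: eliminating its day and shift leaves {2, 6}.
Day 3, shift 6: eliminating its day and shift leaves {2, 6, 7}.
Day 5, shift 1: eliminating its day and shift leaves {6}.
Day 6, shift 2: eliminating its day and shift leaves {4, 7}.
Day 6, shift 3: eliminating its day and shift leaves {3, 4, 6}.
Day 6, shift 5: eliminating its day and shift leaves {3, 5, 6}.
Day 6, shift 6: eliminating its day and shift leaves {5, 6, 7}.
Day 6, shift 7: eliminating its day and shift leaves {3, 4, 7}.
Day 7, shift 2: eliminating its day and shift leaves {1, 2, 4}.
Day 7, shift 3: eliminating its day and shift leaves {1, 3, 4, 6}.
Day 7, shift 5: eliminating its day and shift leaves {2, 3, 6}.
Day 7, shift 6: eliminating its day and shift leaves {2, 6}.
Day 7, shift 7: eliminating its day and shift leaves {3, 4}.
Enumerating the assignments across these blanks that avoid any day or shift repeat gives 7 completions.

7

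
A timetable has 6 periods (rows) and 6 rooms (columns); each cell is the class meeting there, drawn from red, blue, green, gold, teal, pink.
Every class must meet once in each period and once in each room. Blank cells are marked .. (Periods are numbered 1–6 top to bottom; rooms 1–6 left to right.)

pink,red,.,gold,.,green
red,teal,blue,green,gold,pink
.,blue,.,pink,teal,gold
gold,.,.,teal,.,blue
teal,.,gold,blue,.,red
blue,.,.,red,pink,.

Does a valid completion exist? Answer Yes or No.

Yes

No period or room among the givens repeats a symbol, and propagating forced cells runs into no contradiction.
One valid completion exists (for instance, pink red teal gold blue green / red teal blue green gold pink / green blue red pink teal gold / gold green pink teal red blue / teal pink gold blue green red / blue gold green red pink teal).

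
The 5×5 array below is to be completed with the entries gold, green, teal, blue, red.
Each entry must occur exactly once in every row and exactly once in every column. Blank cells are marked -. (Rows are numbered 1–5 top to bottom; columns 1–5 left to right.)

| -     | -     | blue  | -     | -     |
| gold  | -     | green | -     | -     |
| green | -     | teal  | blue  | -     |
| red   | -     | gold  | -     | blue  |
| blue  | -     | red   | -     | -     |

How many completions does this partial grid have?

Row 1, column 1: eliminating its row and column leaves {teal}.
Row 1, column 2: eliminating its row and column leaves {gold, green, teal, red}.
Row 1, column 4: eliminating its row and column leaves {gold, green, teal, red}.
Row 1, column 5: eliminating its row and column leaves {gold, green, teal, red}.
Row 2, column 2: eliminating its row and column leaves {teal, blue, red}.
Row 2, column 4: eliminating its row and column leaves {teal, red}.
Row 2, column 5: eliminating its row and column leaves {teal, red}.
Row 3, column 2: eliminating its row and column leaves {gold, red}.
Row 3, column 5: eliminating its row and column leaves {gold, red}.
Row 4, column 2: eliminating its row and column leaves {green, teal}.
Row 4, column 4: eliminating its row and column leaves {green, teal}.
Row 5, column 2: eliminating its row and column leaves {gold, green, teal}.
Row 5, column 4: eliminating its row and column leaves {gold, green, teal}.
Row 5, column 5: eliminating its row and column leaves {gold, green, teal}.
Enumerating the assignments across these blanks that avoid any row or column repeat gives 6 completions.

6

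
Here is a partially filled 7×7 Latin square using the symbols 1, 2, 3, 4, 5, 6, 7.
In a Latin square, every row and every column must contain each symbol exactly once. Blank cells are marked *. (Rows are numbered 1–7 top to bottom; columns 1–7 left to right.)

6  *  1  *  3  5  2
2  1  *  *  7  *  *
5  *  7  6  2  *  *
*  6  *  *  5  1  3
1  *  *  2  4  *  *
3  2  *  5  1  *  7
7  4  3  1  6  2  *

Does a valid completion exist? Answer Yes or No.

No

Row 1, column 2: row 1 has {1, 2, 3, 5, 6} and column 2 has {1, 2, 4, 6}, so it must be 7.
Row 1, column 4: row 1 has {1, 2, 3, 5, 6, 7} and column 4 has {1, 2, 5, 6}, so it must be 4.
Row 2, column 4: row 2 has {1, 2, 7} and column 4 has {1, 2, 4, 5, 6}, so it must be 3.
Row 3, column 2: row 3 has {2, 5, 6, 7} and column 2 has {1, 2, 4, 6, 7}, so it must be 3.
Row 3, column 6: row 3 has {2, 3, 5, 6, 7} and column 6 has {1, 2, 5}, so it must be 4.
Row 2, column 6: row 2 has {1, 2, 3, 7} and column 6 has {1, 2, 4, 5}, so it must be 6.
Now row 6, column 6: row 6 together with column 6 already contain {1, 2, 3, 4, 5, 6, 7} — every symbol — so nothing can go there. The grid has no valid completion.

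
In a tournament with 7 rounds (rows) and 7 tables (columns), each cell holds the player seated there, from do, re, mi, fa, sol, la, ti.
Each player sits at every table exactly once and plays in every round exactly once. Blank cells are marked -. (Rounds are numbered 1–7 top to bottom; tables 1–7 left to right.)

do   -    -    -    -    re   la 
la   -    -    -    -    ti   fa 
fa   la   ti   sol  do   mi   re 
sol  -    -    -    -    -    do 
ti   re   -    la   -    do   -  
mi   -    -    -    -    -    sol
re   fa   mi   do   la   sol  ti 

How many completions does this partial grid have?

Round 1, table 2: eliminating its round and table leaves {mi, sol, ti}.
Round 1, table 3: eliminating its round and table leaves {fa, sol}.
Round 1, table 4: eliminating its round and table leaves {mi, fa, ti}.
Round 1, table 5: eliminating its round and table leaves {mi, fa, sol, ti}.
Round 2, table 2: eliminating its round and table leaves {do, mi, sol}.
Round 2, table 3: eliminating its round and table leaves {do, re, sol}.
Round 2, table 4: eliminating its round and table leaves {re, mi}.
Round 2, table 5: eliminating its round and table leaves {re, mi, sol}.
Round 4, table 2: eliminating its round and table leaves {mi, ti}.
Round 4, table 3: eliminating its round and table leaves {re, fa, la}.
Round 4, table 4: eliminating its round and table leaves {re, mi, fa, ti}.
Round 4, table 5: eliminating its round and table leaves {re, mi, fa, ti}.
Round 4, table 6: eliminating its round and table leaves {fa, la}.
Round 5, table 3: eliminating its round and table leaves {fa, sol}.
Round 5, table 5: eliminating its round and table leaves {mi, fa, sol}.
Round 5, table 7: eliminating its round and table leaves {mi}.
Round 6, table 2: eliminating its round and table leaves {do, ti}.
Round 6, table 3: eliminating its round and table leaves {do, re, fa, la}.
Round 6, table 4: eliminating its round and table leaves {re, fa, ti}.
Round 6, table 5: eliminating its round and table leaves {re, fa, ti}.
Round 6, table 6: eliminating its round and table leaves {fa, la}.
Enumerating the assignments across these blanks that avoid any round or table repeat gives 18 completions.

18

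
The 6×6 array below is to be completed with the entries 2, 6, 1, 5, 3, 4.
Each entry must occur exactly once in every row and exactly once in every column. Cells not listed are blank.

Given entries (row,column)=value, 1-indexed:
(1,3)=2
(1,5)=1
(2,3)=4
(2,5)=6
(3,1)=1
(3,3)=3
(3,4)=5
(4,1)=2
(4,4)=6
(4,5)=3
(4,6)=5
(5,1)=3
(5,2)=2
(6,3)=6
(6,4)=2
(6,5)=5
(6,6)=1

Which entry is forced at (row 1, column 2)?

Row 2, column 1: row 2 has {6, 4} and column 1 has {2, 1, 3}, leaving only 5.
Row 4, column 3: row 4 has {2, 6, 5, 3} and column 3 has {2, 6, 3, 4}, leaving only 1.
Row 4, column 2: row 4 has {2, 6, 1, 5, 3} and column 2 has {2}, leaving only 4.
Row 3, column 2: row 3 has {1, 5, 3} and column 2 has {2, 4}, leaving only 6.
Row 5, column 3: row 5 has {2, 3} and column 3 has {2, 6, 1, 3, 4}, leaving only 5.
Row 5, column 5: row 5 has {2, 5, 3} and column 5 has {6, 1, 5, 3}, leaving only 4.
Row 3, column 5: row 3 has {6, 1, 5, 3} and column 5 has {6, 1, 5, 3, 4}, leaving only 2.
Row 3, column 6: row 3 has {2, 6, 1, 5, 3} and column 6 has {1, 5}, leaving only 4.
Row 5, column 4: row 5 has {2, 5, 3, 4} and column 4 has {2, 6, 5}, leaving only 1.
Row 2, column 4: row 2 has {6, 5, 4} and column 4 has {2, 6, 1, 5}, leaving only 3.
Row 1, column 4: row 1 has {2, 1} and column 4 has {2, 6, 1, 5, 3}, leaving only 4.
Row 1, column 1: row 1 has {2, 1, 4} and column 1 has {2, 1, 5, 3}, leaving only 6.
Row 1, column 6: row 1 has {2, 6, 1, 4} and column 6 has {1, 5, 4}, leaving only 3.
Row 1 already has {2, 6, 1, 3, 4} and column 2 already has {2, 6, 4}, so row 1, column 2 must be 5.

5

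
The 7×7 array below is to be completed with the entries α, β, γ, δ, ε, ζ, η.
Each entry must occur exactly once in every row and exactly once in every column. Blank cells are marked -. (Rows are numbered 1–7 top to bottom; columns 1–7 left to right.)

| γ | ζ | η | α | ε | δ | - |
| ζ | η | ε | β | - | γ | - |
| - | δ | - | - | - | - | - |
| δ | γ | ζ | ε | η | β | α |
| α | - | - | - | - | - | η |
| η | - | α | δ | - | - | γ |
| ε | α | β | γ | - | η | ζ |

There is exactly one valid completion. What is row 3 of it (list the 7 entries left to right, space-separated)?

β δ γ η ζ α ε

Row 3, column 1: row 3 has {δ} and column 1 has {α, γ, δ, ε, ζ, η}, leaving only β.
Row 3, column 3: row 3 has {β, δ} and column 3 has {α, β, ε, ζ, η}, leaving only γ.
Row 3, column 7: row 3 has {β, γ, δ} and column 7 has {α, γ, ζ, η}, leaving only ε.
Row 1, column 7: row 1 has {α, γ, δ, ε, ζ, η} and column 7 has {α, γ, ε, ζ, η}, leaving only β.
Row 2, column 7: row 2 has {β, γ, ε, ζ, η} and column 7 has {α, β, γ, ε, ζ, η}, leaving only δ.
Row 2, column 5: row 2 has {β, γ, δ, ε, ζ, η} and column 5 has {ε, η}, leaving only α.
Row 3, column 5: row 3 has {β, γ, δ, ε} and column 5 has {α, ε, η}, leaving only ζ.
Row 3, column 4: row 3 has {β, γ, δ, ε, ζ} and column 4 has {α, β, γ, δ, ε}, leaving only η.
Row 3, column 6: row 3 has {β, γ, δ, ε, ζ, η} and column 6 has {β, γ, δ, η}, leaving only α.
So row 3 reads: β δ γ η ζ α ε.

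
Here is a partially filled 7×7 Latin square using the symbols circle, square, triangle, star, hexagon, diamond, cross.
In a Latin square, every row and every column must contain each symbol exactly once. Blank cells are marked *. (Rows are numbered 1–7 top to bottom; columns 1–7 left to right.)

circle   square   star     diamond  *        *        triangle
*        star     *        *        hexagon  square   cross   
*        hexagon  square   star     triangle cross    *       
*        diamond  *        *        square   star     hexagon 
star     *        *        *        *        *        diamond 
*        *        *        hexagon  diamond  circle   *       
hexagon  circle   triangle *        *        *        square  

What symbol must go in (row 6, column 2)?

triangle

Row 1, column 5: row 1 has {circle, square, triangle, star, diamond} and column 5 has {square, triangle, hexagon, diamond}, leaving only cross.
Row 1, column 6: row 1 has {circle, square, triangle, star, diamond, cross} and column 6 has {circle, square, star, cross}, leaving only hexagon.
Row 3, column 1: row 3 has {square, triangle, star, hexagon, cross} and column 1 has {circle, star, hexagon}, leaving only diamond.
Row 2, column 1: row 2 has {square, star, hexagon, cross} and column 1 has {circle, star, hexagon, diamond}, leaving only triangle.
Row 2, column 4: row 2 has {square, triangle, star, hexagon, cross} and column 4 has {star, hexagon, diamond}, leaving only circle.
Row 2, column 3: row 2 has {circle, square, triangle, star, hexagon, cross} and column 3 has {square, triangle, star}, leaving only diamond.
Row 3, column 7: row 3 has {square, triangle, star, hexagon, diamond, cross} and column 7 has {square, triangle, hexagon, diamond, cross}, leaving only circle.
Row 4, column 1: row 4 has {square, star, hexagon, diamond} and column 1 has {circle, triangle, star, hexagon, diamond}, leaving only cross.
Row 4, column 3: row 4 has {square, star, hexagon, diamond, cross} and column 3 has {square, triangle, star, diamond}, leaving only circle.
Row 4, column 4: row 4 has {circle, square, star, hexagon, diamond, cross} and column 4 has {circle, star, hexagon, diamond}, leaving only triangle.
Row 5, column 5: row 5 has {star, diamond} and column 5 has {square, triangle, hexagon, diamond, cross}, leaving only circle.
Row 5, column 6: row 5 has {circle, star, diamond} and column 6 has {circle, square, star, hexagon, cross}, leaving only triangle.
Row 5, column 2: row 5 has {circle, triangle, star, diamond} and column 2 has {circle, square, star, hexagon, diamond}, leaving only cross.
Row 6 already has {circle, hexagon, diamond} and column 2 already has {circle, square, star, hexagon, diamond, cross}, so row 6, column 2 must be triangle.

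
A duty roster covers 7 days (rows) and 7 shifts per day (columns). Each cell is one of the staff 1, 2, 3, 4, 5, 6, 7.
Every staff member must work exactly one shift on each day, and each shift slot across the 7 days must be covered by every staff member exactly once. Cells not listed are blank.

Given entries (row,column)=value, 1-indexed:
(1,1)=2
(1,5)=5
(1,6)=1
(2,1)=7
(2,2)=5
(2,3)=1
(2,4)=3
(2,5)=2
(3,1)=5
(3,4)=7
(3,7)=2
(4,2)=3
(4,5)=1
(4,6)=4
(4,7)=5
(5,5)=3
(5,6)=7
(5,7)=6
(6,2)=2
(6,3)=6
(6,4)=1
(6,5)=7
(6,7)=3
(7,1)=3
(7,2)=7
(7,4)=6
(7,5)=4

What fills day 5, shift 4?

Day 1, shift 4: day 1 has {1, 2, 5} and shift 4 has {1, 3, 6, 7}, leaving only 4.
Day 1, shift 2: day 1 has {1, 2, 4, 5} and shift 2 has {2, 3, 5, 7}, leaving only 6.
Day 1, shift 7: day 1 has {1, 2, 4, 5, 6} and shift 7 has {2, 3, 5, 6}, leaving only 7.
Day 1, shift 3: day 1 has {1, 2, 4, 5, 6, 7} and shift 3 has {1, 6}, leaving only 3.
Day 2, shift 6: day 2 has {1, 2, 3, 5, 7} and shift 6 has {1, 4, 7}, leaving only 6.
Day 2, shift 7: day 2 has {1, 2, 3, 5, 6, 7} and shift 7 has {2, 3, 5, 6, 7}, leaving only 4.
Day 3, shift 3: day 3 has {2, 5, 7} and shift 3 has {1, 3, 6}, leaving only 4.
Day 3, shift 2: day 3 has {2, 4, 5, 7} and shift 2 has {2, 3, 5, 6, 7}, leaving only 1.
Day 3, shift 5: day 3 has {1, 2, 4, 5, 7} and shift 5 has {1, 2, 3, 4, 5, 7}, leaving only 6.
Day 3, shift 6: day 3 has {1, 2, 4, 5, 6, 7} and shift 6 has {1, 4, 6, 7}, leaving only 3.
Day 4, shift 1: day 4 has {1, 3, 4, 5} and shift 1 has {2, 3, 5, 7}, leaving only 6.
Day 4, shift 4: day 4 has {1, 3, 4, 5, 6} and shift 4 has {1, 3, 4, 6, 7}, leaving only 2.
Day 5 already has {3, 6, 7} and shift 4 already has {1, 2, 3, 4, 6, 7}, so day 5, shift 4 must be 5.

5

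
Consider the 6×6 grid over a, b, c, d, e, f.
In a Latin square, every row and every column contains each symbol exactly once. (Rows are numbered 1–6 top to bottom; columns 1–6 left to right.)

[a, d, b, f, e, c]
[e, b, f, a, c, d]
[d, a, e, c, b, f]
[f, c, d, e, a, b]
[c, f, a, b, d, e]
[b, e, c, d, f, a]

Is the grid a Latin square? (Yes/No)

Yes

Each row is a permutation of the 6 symbols, and so is each column.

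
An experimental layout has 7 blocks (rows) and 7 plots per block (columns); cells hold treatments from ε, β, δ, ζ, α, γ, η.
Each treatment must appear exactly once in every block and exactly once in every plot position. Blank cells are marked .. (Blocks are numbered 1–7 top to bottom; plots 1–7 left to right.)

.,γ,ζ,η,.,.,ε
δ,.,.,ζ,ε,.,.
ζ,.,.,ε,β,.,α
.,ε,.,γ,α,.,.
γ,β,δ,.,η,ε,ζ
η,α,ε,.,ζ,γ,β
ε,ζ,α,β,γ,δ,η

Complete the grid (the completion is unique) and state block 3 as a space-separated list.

ζ δ γ ε β η α

Block 3, plot 6: block 3 has {ε, β, ζ, α} and plot 6 has {ε, δ, γ}, leaving only η.
Block 3, plot 2: block 3 has {ε, β, ζ, α, η} and plot 2 has {ε, β, ζ, α, γ}, leaving only δ.
Block 3, plot 3: block 3 has {ε, β, δ, ζ, α, η} and plot 3 has {ε, δ, ζ, α}, leaving only γ.
So block 3 reads: ζ δ γ ε β η α.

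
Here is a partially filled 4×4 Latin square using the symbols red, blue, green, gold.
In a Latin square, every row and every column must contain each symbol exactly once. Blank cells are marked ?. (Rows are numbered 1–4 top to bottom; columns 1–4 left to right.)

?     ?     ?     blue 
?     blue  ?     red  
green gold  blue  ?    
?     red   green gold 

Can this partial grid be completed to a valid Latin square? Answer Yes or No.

No

Row 3, column 4: row 3 together with column 4 already contain {red, blue, green, gold} — every symbol — so nothing can go there. The grid has no valid completion.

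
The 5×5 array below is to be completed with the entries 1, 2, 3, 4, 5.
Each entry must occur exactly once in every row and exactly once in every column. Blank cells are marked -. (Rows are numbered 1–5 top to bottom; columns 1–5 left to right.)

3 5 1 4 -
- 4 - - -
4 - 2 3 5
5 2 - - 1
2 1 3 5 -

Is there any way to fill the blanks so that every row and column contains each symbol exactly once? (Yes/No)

Row 3, column 2: row 3 together with column 2 already contain {1, 2, 3, 4, 5} — every symbol — so nothing can go there. The grid has no valid completion.

No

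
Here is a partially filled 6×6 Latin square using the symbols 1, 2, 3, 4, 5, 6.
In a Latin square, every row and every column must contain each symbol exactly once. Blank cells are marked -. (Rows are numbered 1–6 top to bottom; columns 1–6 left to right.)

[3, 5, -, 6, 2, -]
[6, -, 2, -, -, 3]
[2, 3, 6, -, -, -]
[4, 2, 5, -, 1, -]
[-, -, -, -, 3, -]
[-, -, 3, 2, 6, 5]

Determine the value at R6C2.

4

Row 4, column 4: row 4 has {1, 2, 4, 5} and column 4 has {2, 6}, leaving only 3.
Row 4, column 6: row 4 has {1, 2, 3, 4, 5} and column 6 has {3, 5}, leaving only 6.
Row 6, column 1: row 6 has {2, 3, 5, 6} and column 1 has {2, 3, 4, 6}, leaving only 1.
Row 6 already has {1, 2, 3, 5, 6} and column 2 already has {2, 3, 5}, so row 6, column 2 must be 4.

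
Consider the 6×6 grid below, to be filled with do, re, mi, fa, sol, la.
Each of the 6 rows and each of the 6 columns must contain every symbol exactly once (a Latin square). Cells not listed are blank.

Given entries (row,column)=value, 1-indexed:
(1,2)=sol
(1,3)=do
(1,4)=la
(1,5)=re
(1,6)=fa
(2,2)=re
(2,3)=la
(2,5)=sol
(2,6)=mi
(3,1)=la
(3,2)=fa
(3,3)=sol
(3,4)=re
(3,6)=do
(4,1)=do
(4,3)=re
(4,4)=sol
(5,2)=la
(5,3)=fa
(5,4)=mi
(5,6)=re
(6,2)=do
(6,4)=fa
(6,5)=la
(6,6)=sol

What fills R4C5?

Row 1, column 1: row 1 has {do, re, fa, sol, la} and column 1 has {do, la}, leaving only mi.
Row 2, column 1: row 2 has {re, mi, sol, la} and column 1 has {do, mi, la}, leaving only fa.
Row 2, column 4: row 2 has {re, mi, fa, sol, la} and column 4 has {re, mi, fa, sol, la}, leaving only do.
Row 3, column 5: row 3 has {do, re, fa, sol, la} and column 5 has {re, sol, la}, leaving only mi.
Row 4 already has {do, re, sol} and column 5 already has {re, mi, sol, la}, so row 4, column 5 must be fa.

fa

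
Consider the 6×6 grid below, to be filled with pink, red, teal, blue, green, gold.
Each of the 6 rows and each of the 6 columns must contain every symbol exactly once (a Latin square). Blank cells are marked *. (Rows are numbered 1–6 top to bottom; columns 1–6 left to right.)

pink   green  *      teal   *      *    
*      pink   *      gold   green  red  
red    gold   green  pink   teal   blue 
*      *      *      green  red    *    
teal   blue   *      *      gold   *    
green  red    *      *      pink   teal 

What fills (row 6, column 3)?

Row 1, column 5: row 1 has {pink, teal, green} and column 5 has {pink, red, teal, green, gold}, leaving only blue.
Row 1, column 6: row 1 has {pink, teal, blue, green} and column 6 has {red, teal, blue}, leaving only gold.
Row 1, column 3: row 1 has {pink, teal, blue, green, gold} and column 3 has {green}, leaving only red.
Row 2, column 1: row 2 has {pink, red, green, gold} and column 1 has {pink, red, teal, green}, leaving only blue.
Row 2, column 3: row 2 has {pink, red, blue, green, gold} and column 3 has {red, green}, leaving only teal.
Row 4, column 1: row 4 has {red, green} and column 1 has {pink, red, teal, blue, green}, leaving only gold.
Row 4, column 2: row 4 has {red, green, gold} and column 2 has {pink, red, blue, green, gold}, leaving only teal.
Row 4, column 6: row 4 has {red, teal, green, gold} and column 6 has {red, teal, blue, gold}, leaving only pink.
Row 4, column 3: row 4 has {pink, red, teal, green, gold} and column 3 has {red, teal, green}, leaving only blue.
Row 6 already has {pink, red, teal, green} and column 3 already has {red, teal, blue, green}, so row 6, column 3 must be gold.

gold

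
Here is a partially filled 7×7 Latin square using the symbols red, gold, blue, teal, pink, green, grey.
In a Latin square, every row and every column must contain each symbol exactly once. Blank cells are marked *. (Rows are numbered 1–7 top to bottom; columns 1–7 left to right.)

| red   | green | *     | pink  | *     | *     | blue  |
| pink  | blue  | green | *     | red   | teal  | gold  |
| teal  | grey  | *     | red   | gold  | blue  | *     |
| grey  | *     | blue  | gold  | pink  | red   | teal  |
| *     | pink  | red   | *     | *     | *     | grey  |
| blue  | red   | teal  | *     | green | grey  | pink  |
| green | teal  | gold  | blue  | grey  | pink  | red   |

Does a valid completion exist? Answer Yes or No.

No

Row 4, column 2: row 4 together with column 2 already contain {red, gold, blue, teal, pink, green, grey} — every symbol — so nothing can go there. The grid has no valid completion.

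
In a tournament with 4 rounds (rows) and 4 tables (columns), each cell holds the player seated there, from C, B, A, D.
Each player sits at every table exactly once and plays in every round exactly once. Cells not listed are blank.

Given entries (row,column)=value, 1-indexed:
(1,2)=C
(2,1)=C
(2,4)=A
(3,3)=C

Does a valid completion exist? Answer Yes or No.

Yes

No round or table among the givens repeats a symbol, and propagating forced cells runs into no contradiction.
One valid completion exists (for instance, D C A B / C B D A / B A C D / A D B C).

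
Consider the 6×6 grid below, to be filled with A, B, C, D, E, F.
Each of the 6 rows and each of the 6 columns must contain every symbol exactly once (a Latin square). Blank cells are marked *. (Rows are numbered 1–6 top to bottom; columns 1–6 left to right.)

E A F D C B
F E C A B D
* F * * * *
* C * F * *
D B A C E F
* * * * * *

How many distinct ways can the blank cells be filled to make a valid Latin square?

Row 3, column 1: eliminating its row and column leaves {A, B, C}.
Row 3, column 3: eliminating its row and column leaves {B, D, E}.
Row 3, column 4: eliminating its row and column leaves {B, E}.
Row 3, column 5: eliminating its row and column leaves {A, D}.
Row 3, column 6: eliminating its row and column leaves {A, C, E}.
Row 4, column 1: eliminating its row and column leaves {A, B}.
Row 4, column 3: eliminating its row and column leaves {B, D, E}.
Row 4, column 5: eliminating its row and column leaves {A, D}.
Row 4, column 6: eliminating its row and column leaves {A, E}.
Row 6, column 1: eliminating its row and column leaves {A, B, C}.
Row 6, column 2: eliminating its row and column leaves {D}.
Row 6, column 3: eliminating its row and column leaves {B, D, E}.
Row 6, column 4: eliminating its row and column leaves {B, E}.
Row 6, column 5: eliminating its row and column leaves {A, D, F}.
Row 6, column 6: eliminating its row and column leaves {A, C, E}.
Enumerating the assignments across these blanks that avoid any row or column repeat gives 6 completions.

6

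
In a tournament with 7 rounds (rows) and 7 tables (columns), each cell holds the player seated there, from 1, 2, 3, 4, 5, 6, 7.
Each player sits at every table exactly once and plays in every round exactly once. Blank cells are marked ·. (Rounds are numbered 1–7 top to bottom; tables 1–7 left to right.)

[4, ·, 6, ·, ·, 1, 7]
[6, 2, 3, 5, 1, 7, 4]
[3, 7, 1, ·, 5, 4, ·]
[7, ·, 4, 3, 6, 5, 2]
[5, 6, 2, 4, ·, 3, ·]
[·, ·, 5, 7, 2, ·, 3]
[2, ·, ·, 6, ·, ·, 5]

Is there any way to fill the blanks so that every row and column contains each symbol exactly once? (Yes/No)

Round 7, table 6: round 7 together with table 6 already contain {1, 2, 3, 4, 5, 6, 7} — every symbol — so nothing can go there. The grid has no valid completion.

No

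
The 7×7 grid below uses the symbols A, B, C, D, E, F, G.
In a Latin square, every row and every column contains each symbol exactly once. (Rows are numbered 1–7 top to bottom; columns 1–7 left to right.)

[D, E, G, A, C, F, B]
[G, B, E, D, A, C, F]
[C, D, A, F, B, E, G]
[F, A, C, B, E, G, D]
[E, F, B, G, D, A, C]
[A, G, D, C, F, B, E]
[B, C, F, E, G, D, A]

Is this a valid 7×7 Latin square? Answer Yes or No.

Yes

Each row is a permutation of the 7 symbols, and so is each column.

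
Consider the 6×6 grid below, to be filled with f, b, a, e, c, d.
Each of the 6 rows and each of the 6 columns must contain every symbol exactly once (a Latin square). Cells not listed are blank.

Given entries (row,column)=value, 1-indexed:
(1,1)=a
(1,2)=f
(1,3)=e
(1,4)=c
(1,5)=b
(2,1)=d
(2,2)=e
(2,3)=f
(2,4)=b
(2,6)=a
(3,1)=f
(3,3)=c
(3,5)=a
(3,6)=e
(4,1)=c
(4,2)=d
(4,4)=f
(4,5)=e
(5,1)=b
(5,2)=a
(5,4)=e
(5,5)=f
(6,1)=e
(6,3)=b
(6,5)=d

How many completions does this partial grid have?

Row 1, column 6: eliminating its row and column leaves {d}.
Row 2, column 5: eliminating its row and column leaves {c}.
Row 3, column 2: eliminating its row and column leaves {b}.
Row 3, column 4: eliminating its row and column leaves {d}.
Row 4, column 3: eliminating its row and column leaves {a}.
Row 4, column 6: eliminating its row and column leaves {b}.
Row 5, column 3: eliminating its row and column leaves {d}.
Row 5, column 6: eliminating its row and column leaves {c, d}.
Row 6, column 2: eliminating its row and column leaves {c}.
Row 6, column 4: eliminating its row and column leaves {a}.
Row 6, column 6: eliminating its row and column leaves {f, c}.
Only one assignment across all blanks avoids any row or column repeat, giving 1 completion.

1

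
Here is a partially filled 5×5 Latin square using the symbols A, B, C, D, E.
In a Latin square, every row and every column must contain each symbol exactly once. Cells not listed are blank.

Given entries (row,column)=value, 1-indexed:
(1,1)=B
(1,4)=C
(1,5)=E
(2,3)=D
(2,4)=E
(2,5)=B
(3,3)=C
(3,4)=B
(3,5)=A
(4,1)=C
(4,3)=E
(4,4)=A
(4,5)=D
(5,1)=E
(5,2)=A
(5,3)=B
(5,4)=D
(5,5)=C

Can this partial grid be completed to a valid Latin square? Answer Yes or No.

Yes

No row or column among the givens repeats a symbol, and propagating forced cells runs into no contradiction.
One valid completion exists (for instance, B D A C E / A C D E B / D E C B A / C B E A D / E A B D C).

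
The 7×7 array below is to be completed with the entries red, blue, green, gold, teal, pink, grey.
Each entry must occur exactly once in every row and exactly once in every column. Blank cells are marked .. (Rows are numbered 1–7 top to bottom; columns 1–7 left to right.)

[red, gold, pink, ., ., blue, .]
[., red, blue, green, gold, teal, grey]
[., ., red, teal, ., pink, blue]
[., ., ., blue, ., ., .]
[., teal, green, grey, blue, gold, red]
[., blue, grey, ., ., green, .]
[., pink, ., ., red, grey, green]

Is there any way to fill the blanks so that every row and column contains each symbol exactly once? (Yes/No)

Row 1, column 4: row 1 together with column 4 already contain {red, blue, green, gold, teal, pink, grey} — every symbol — so nothing can go there. The grid has no valid completion.

No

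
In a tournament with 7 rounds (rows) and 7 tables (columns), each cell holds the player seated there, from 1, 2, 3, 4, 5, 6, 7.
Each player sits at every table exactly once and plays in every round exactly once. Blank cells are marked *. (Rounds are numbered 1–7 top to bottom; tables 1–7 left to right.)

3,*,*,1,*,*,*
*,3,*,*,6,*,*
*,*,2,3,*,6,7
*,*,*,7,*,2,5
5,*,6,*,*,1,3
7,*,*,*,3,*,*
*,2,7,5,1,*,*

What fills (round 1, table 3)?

Round 4, table 5: round 4 has {2, 5, 7} and table 5 has {1, 3, 6}, leaving only 4.
Round 3, table 5: round 3 has {2, 3, 6, 7} and table 5 has {1, 3, 4, 6}, leaving only 5.
Round 1, table 3 is narrowed to {4, 5}.
If it were 5, propagating the remaining blanks reaches a contradiction.
So round 1, table 3 must be 4.

4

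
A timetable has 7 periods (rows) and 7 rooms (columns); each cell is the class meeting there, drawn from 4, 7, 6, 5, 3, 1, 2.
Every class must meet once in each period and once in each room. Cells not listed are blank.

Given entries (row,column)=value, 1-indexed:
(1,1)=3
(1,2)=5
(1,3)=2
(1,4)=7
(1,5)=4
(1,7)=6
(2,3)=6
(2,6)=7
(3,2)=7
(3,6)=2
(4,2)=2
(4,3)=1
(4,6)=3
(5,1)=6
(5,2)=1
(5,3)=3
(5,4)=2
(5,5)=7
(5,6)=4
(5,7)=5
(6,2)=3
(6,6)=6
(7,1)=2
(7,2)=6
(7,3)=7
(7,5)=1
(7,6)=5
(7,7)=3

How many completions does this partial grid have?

9

Period 1, room 6: eliminating its period and room leaves {1}.
Period 2, room 1: eliminating its period and room leaves {4, 5, 1}.
Period 2, room 2: eliminating its period and room leaves {4}.
Period 2, room 4: eliminating its period and room leaves {4, 5, 3, 1}.
Period 2, room 5: eliminating its period and room leaves {5, 3, 2}.
Period 2, room 7: eliminating its period and room leaves {4, 1, 2}.
Period 3, room 1: eliminating its period and room leaves {4, 5, 1}.
Period 3, room 3: eliminating its period and room leaves {4, 5}.
Period 3, room 4: eliminating its period and room leaves {4, 6, 5, 3, 1}.
Period 3, room 5: eliminating its period and room leaves {6, 5, 3}.
Period 3, room 7: eliminating its period and room leaves {4, 1}.
Period 4, room 1: eliminating its period and room leaves {4, 7, 5}.
Period 4, room 4: eliminating its period and room leaves {4, 6, 5}.
Period 4, room 5: eliminating its period and room leaves {6, 5}.
Period 4, room 7: eliminating its period and room leaves {4, 7}.
Period 6, room 1: eliminating its period and room leaves {4, 7, 5, 1}.
Period 6, room 3: eliminating its period and room leaves {4, 5}.
Period 6, room 4: eliminating its period and room leaves {4, 5, 1}.
Period 6, room 5: eliminating its period and room leaves {5, 2}.
Period 6, room 7: eliminating its period and room leaves {4, 7, 1, 2}.
Period 7, room 4: eliminating its period and room leaves {4}.
Enumerating the assignments across these blanks that avoid any period or room repeat gives 9 completions.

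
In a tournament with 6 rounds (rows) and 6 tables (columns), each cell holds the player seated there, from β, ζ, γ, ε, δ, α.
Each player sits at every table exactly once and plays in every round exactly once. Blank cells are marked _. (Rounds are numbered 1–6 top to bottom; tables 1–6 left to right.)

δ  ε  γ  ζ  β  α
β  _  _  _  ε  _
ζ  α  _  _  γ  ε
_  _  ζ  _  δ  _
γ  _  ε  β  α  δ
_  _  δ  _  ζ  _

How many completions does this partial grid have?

4

Round 2, table 2: eliminating its round and table leaves {ζ, γ, δ}.
Round 2, table 3: eliminating its round and table leaves {α}.
Round 2, table 4: eliminating its round and table leaves {γ, δ, α}.
Round 2, table 6: eliminating its round and table leaves {ζ, γ}.
Round 3, table 3: eliminating its round and table leaves {β}.
Round 3, table 4: eliminating its round and table leaves {δ}.
Round 4, table 1: eliminating its round and table leaves {ε, α}.
Round 4, table 2: eliminating its round and table leaves {β, γ}.
Round 4, table 4: eliminating its round and table leaves {γ, ε, α}.
Round 4, table 6: eliminating its round and table leaves {β, γ}.
Round 5, table 2: eliminating its round and table leaves {ζ}.
Round 6, table 1: eliminating its round and table leaves {ε, α}.
Round 6, table 2: eliminating its round and table leaves {β, γ}.
Round 6, table 4: eliminating its round and table leaves {γ, ε, α}.
Round 6, table 6: eliminating its round and table leaves {β, γ}.
Enumerating the assignments across these blanks that avoid any round or table repeat gives 4 completions.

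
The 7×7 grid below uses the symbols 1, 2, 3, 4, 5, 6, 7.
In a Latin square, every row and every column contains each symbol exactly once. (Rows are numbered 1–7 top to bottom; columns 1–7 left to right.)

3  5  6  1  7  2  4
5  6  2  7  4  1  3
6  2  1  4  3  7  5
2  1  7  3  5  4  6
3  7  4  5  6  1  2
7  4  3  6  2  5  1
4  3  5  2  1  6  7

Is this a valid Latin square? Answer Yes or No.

No

Every row is a permutation, but column 6 contains 1 twice (at rows 2 and 5).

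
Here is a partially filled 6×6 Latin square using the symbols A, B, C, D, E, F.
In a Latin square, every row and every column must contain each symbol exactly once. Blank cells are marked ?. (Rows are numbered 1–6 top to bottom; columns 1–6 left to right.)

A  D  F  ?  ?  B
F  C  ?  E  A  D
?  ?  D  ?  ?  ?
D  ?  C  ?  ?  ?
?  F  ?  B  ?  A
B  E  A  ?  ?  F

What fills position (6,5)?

C

Row 1, column 4: row 1 has {A, B, D, F} and column 4 has {B, E}, leaving only C.
Row 1, column 5: row 1 has {A, B, C, D, F} and column 5 has {A}, leaving only E.
Row 2, column 3: row 2 has {A, C, D, E, F} and column 3 has {A, C, D, F}, leaving only B.
Row 4, column 6: row 4 has {C, D} and column 6 has {A, B, D, F}, leaving only E.
Row 3, column 6: row 3 has {D} and column 6 has {A, B, D, E, F}, leaving only C.
Row 3, column 1: row 3 has {C, D} and column 1 has {A, B, D, F}, leaving only E.
Row 5, column 1: row 5 has {A, B, F} and column 1 has {A, B, D, E, F}, leaving only C.
Row 5, column 3: row 5 has {A, B, C, F} and column 3 has {A, B, C, D, F}, leaving only E.
Row 5, column 5: row 5 has {A, B, C, E, F} and column 5 has {A, E}, leaving only D.
Row 6 already has {A, B, E, F} and column 5 already has {A, D, E}, so row 6, column 5 must be C.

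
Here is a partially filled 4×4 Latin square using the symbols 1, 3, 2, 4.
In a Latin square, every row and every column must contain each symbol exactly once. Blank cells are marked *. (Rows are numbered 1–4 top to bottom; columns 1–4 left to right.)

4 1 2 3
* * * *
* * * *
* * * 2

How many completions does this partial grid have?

Row 2, column 1: eliminating its row and column leaves {1, 3, 2}.
Row 2, column 2: eliminating its row and column leaves {3, 2, 4}.
Row 2, column 3: eliminating its row and column leaves {1, 3, 4}.
Row 2, column 4: eliminating its row and column leaves {1, 4}.
Row 3, column 1: eliminating its row and column leaves {1, 3, 2}.
Row 3, column 2: eliminating its row and column leaves {3, 2, 4}.
Row 3, column 3: eliminating its row and column leaves {1, 3, 4}.
Row 3, column 4: eliminating its row and column leaves {1, 4}.
Row 4, column 1: eliminating its row and column leaves {1, 3}.
Row 4, column 2: eliminating its row and column leaves {3, 4}.
Row 4, column 3: eliminating its row and column leaves {1, 3, 4}.
Enumerating the assignments across these blanks that avoid any row or column repeat gives 8 completions.

8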